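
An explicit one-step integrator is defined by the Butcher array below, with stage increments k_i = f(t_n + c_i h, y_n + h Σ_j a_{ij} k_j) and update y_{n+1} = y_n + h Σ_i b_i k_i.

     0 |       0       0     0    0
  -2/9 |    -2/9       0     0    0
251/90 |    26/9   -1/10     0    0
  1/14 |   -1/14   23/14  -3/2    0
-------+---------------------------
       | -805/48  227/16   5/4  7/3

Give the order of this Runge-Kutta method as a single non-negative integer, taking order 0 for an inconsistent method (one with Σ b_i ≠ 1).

b = (-805/48, 227/16, 5/4, 7/3)
c = (0, -2/9, 251/90, 1/14)
Ac = (0, 0, 1/45, -5731/1260)
Σ b_i: (-805/48)·1 + 227/16·1 + 5/4·1 + 7/3·1 = 1 ✓
b·c: 227/16·(-2/9) + 5/4·251/90 + 7/3·1/14 = 1/2 ✓
b·c²: 227/16·4/81 + 5/4·63001/8100 + 7/3·1/196 = 473327/45360 ≠ 1/3 ⇒ order 2.
b·Ac: 5/4·1/45 + 7/3·(-5731/1260) = -1429/135 ≠ 1/6

2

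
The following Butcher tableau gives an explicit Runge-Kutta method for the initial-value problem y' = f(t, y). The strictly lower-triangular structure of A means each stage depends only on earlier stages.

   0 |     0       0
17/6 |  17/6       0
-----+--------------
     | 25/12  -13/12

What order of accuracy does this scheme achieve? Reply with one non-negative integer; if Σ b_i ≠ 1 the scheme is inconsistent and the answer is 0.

1

b = (25/12, -13/12)
c = (0, 17/6)
Σ b_i: 25/12·1 + (-13/12)·1 = 1 ✓
b·c: (-13/12)·17/6 = -221/72 ≠ 1/2 ⇒ order 1.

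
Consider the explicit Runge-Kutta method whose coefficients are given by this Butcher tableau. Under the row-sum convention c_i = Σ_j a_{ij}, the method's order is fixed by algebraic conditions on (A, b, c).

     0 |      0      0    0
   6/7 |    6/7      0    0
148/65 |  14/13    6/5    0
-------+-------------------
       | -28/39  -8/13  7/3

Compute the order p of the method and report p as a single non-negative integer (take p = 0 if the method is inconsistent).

1

b = (-28/39, -8/13, 7/3)
c = (0, 6/7, 148/65)
Ac = (0, 0, 36/35)
Σ b_i: (-28/39)·1 + (-8/13)·1 + 7/3·1 = 1 ✓
b·c: (-8/13)·6/7 + 7/3·148/65 = 6532/1365 ≠ 1/2 ⇒ order 1.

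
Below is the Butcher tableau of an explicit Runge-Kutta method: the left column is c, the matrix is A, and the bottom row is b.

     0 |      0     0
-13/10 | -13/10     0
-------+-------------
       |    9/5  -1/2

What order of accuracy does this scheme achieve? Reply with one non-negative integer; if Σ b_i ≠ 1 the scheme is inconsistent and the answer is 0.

0

b = (9/5, -1/2)
c = (0, -13/10)
Σ b_i: 9/5·1 + (-1/2)·1 = 13/10 ≠ 1 ⇒ order 0.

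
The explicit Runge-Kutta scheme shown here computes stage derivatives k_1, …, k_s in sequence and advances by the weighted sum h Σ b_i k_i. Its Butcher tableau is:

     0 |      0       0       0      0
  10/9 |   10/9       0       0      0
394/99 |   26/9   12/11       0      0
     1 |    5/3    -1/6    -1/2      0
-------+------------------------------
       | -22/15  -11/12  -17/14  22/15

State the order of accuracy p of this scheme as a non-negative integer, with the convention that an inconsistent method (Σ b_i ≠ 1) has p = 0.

0

b = (-22/15, -11/12, -17/14, 22/15)
c = (0, 10/9, 394/99, 1)
Ac = (0, 0, 40/33, -646/297)
Σ b_i: (-22/15)·1 + (-11/12)·1 + (-17/14)·1 + 22/15·1 = -179/84 ≠ 1 ⇒ order 0.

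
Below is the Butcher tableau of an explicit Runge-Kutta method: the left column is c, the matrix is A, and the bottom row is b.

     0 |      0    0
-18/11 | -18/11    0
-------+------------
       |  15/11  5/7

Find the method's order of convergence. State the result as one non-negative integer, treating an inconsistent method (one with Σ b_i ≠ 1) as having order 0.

b = (15/11, 5/7)
c = (0, -18/11)
Σ b_i: 15/11·1 + 5/7·1 = 160/77 ≠ 1 ⇒ order 0.

0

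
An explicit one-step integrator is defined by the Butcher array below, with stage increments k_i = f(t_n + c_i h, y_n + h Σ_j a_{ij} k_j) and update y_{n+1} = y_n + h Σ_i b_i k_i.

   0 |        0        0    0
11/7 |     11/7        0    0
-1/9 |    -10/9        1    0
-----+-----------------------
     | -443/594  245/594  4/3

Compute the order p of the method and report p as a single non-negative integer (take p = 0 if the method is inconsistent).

2

b = (-443/594, 245/594, 4/3)
c = (0, 11/7, -1/9)
Ac = (0, 0, 11/7)
Σ b_i: (-443/594)·1 + 245/594·1 + 4/3·1 = 1 ✓
b·c: 245/594·11/7 + 4/3·(-1/9) = 1/2 ✓
b·c²: 245/594·121/49 + 4/3·1/81 = 503/486 ≠ 1/3 ⇒ order 2.
b·Ac: 4/3·11/7 = 44/21 ≠ 1/6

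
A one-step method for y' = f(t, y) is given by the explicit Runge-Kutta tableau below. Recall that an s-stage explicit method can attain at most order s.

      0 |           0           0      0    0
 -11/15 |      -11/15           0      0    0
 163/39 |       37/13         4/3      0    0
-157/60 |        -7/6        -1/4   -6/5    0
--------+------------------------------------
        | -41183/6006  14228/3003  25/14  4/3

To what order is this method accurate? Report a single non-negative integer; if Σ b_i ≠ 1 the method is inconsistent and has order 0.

2

b = (-41183/6006, 14228/3003, 25/14, 4/3)
c = (0, -11/15, 163/39, -157/60)
Ac = (0, 0, -44/45, -3769/780)
Σ b_i: (-41183/6006)·1 + 14228/3003·1 + 25/14·1 + 4/3·1 = 1 ✓
b·c: 14228/3003·(-11/15) + 25/14·163/39 + 4/3·(-157/60) = 1/2 ✓
b·c²: 14228/3003·121/225 + 25/14·26569/1521 + 4/3·24649/3600 = 136931933/3194100 ≠ 1/3 ⇒ order 2.
b·Ac: 25/14·(-44/45) + 4/3·(-3769/780) = -33533/4095 ≠ 1/6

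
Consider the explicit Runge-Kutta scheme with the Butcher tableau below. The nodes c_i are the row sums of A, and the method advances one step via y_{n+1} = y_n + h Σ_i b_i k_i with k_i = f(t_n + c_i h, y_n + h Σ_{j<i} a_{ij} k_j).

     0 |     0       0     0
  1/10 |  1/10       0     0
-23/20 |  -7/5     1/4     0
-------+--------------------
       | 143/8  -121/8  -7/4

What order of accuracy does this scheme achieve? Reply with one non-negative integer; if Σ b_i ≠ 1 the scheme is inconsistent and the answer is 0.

b = (143/8, -121/8, -7/4)
c = (0, 1/10, -23/20)
Ac = (0, 0, 1/40)
Σ b_i: 143/8·1 + (-121/8)·1 + (-7/4)·1 = 1 ✓
b·c: (-121/8)·1/10 + (-7/4)·(-23/20) = 1/2 ✓
b·c²: (-121/8)·1/100 + (-7/4)·529/400 = -789/320 ≠ 1/3 ⇒ order 2.
b·Ac: (-7/4)·1/40 = -7/160 ≠ 1/6

2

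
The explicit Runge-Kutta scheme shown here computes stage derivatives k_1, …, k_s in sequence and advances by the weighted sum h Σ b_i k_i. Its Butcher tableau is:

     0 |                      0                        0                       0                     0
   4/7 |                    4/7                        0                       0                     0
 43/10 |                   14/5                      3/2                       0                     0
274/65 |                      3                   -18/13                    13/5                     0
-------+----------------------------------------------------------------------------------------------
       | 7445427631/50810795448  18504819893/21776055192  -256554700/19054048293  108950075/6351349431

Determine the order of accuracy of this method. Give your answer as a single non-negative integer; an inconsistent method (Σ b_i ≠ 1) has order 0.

3

b = (7445427631/50810795448, 18504819893/21776055192, -256554700/19054048293, 108950075/6351349431)
c = (0, 4/7, 43/10, 274/65)
Ac = (0, 0, 6/7, 47269/4550)
Σ b_i: 7445427631/50810795448·1 + 18504819893/21776055192·1 + (-256554700/19054048293)·1 + 108950075/6351349431·1 = 1 ✓
b·c: 18504819893/21776055192·4/7 + (-256554700/19054048293)·43/10 + 108950075/6351349431·274/65 = 1/2 ✓
b·c²: 18504819893/21776055192·16/49 + (-256554700/19054048293)·1849/100 + 108950075/6351349431·75076/4225 = 1/3 ✓
b·Ac: (-256554700/19054048293)·6/7 + 108950075/6351349431·47269/4550 = 1/6 ✓
b·c³: 18504819893/21776055192·64/343 + (-256554700/19054048293)·79507/1000 + 108950075/6351349431·20570824/274625 = 718501857613/1926575994070 ≠ 1/4 ⇒ order 3.
b·(c∘Ac): (-256554700/19054048293)·129/35 + 108950075/6351349431·6475853/147875 = 51986989737/74099076695 ≠ 1/8
b·Ac²: (-256554700/19054048293)·24/49 + 108950075/6351349431·15167569/318500 = 720512938777/889188920340 ≠ 1/12
b·A²c: 108950075/6351349431·78/35 = 566540390/14819815339 ≠ 1/24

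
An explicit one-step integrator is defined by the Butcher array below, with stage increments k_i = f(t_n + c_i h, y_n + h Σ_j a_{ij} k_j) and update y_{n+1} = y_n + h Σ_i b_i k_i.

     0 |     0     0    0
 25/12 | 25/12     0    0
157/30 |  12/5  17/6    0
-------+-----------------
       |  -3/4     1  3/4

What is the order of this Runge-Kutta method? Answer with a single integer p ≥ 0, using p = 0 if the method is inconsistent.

1

b = (-3/4, 1, 3/4)
c = (0, 25/12, 157/30)
Ac = (0, 0, 425/72)
Σ b_i: (-3/4)·1 + 1·1 + 3/4·1 = 1 ✓
b·c: 1·25/12 + 3/4·157/30 = 721/120 ≠ 1/2 ⇒ order 1.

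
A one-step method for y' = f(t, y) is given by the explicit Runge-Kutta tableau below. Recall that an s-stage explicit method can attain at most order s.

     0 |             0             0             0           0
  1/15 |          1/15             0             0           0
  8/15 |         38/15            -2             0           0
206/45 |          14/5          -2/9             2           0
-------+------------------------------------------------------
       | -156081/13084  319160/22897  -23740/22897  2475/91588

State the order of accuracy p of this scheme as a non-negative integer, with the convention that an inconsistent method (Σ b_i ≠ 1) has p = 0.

3

b = (-156081/13084, 319160/22897, -23740/22897, 2475/91588)
c = (0, 1/15, 8/15, 206/45)
Ac = (0, 0, -2/15, 142/135)
Σ b_i: (-156081/13084)·1 + 319160/22897·1 + (-23740/22897)·1 + 2475/91588·1 = 1 ✓
b·c: 319160/22897·1/15 + (-23740/22897)·8/15 + 2475/91588·206/45 = 1/2 ✓
b·c²: 319160/22897·1/225 + (-23740/22897)·64/225 + 2475/91588·42436/2025 = 1/3 ✓
b·Ac: (-23740/22897)·(-2/15) + 2475/91588·142/135 = 1/6 ✓
b·c³: 319160/22897·1/3375 + (-23740/22897)·512/3375 + 2475/91588·8741816/91125 = 16156934/6623775 ≠ 1/4 ⇒ order 3.
b·(c∘Ac): (-23740/22897)·(-16/225) + 2475/91588·29252/6075 = 90017/441585 ≠ 1/8
b·Ac²: (-23740/22897)·(-2/225) + 2475/91588·46/81 = 7231/294390 ≠ 1/12
b·A²c: 2475/91588·(-4/15) = -165/22897 ≠ 1/24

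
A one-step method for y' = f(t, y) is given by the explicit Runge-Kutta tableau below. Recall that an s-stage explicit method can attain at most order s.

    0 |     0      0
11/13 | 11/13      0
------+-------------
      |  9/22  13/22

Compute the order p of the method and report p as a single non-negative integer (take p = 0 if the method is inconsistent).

b = (9/22, 13/22)
c = (0, 11/13)
Σ b_i: 9/22·1 + 13/22·1 = 1 ✓
b·c: 13/22·11/13 = 1/2 ✓; 2 stages ⇒ order 2.

2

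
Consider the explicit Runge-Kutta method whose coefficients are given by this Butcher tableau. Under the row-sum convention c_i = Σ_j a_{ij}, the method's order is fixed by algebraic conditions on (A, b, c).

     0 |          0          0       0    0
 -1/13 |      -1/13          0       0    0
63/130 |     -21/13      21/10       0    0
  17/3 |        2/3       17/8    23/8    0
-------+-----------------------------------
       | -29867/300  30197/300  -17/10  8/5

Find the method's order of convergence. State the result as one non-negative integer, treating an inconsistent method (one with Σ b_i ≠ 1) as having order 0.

b = (-29867/300, 30197/300, -17/10, 8/5)
c = (0, -1/13, 63/130, 17/3)
Ac = (0, 0, -21/130, 1279/1040)
Σ b_i: (-29867/300)·1 + 30197/300·1 + (-17/10)·1 + 8/5·1 = 1 ✓
b·c: 30197/300·(-1/13) + (-17/10)·63/130 + 8/5·17/3 = 1/2 ✓
b·c²: 30197/300·1/169 + (-17/10)·3969/16900 + 8/5·289/9 = 78444253/1521000 ≠ 1/3 ⇒ order 2.
b·Ac: (-17/10)·(-21/130) + 8/5·1279/1040 = 583/260 ≠ 1/6

2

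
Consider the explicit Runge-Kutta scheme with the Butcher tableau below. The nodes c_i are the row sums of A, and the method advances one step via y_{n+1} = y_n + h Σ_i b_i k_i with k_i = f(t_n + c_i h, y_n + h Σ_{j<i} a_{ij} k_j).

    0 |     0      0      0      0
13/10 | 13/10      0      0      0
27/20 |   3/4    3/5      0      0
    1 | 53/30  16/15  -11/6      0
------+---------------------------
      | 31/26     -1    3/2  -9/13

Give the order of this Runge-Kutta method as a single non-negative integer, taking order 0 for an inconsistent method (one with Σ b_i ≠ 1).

b = (31/26, -1, 3/2, -9/13)
c = (0, 13/10, 27/20, 1)
Ac = (0, 0, 39/50, -653/600)
Σ b_i: 31/26·1 + (-1)·1 + 3/2·1 + (-9/13)·1 = 1 ✓
b·c: (-1)·13/10 + 3/2·27/20 + (-9/13)·1 = 17/520 ≠ 1/2 ⇒ order 1.

1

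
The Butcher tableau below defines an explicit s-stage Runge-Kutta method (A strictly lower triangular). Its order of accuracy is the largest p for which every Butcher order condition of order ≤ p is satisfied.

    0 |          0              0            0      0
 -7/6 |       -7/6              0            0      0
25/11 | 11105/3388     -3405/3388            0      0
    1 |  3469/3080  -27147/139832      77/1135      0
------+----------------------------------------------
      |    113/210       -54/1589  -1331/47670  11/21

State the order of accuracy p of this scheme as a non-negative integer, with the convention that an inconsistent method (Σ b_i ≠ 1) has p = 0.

4

b = (113/210, -54/1589, -1331/47670, 11/21)
c = (0, -7/6, 25/11, 1)
Ac = (0, 0, 1135/968, 67/176)
Σ b_i: 113/210·1 + (-54/1589)·1 + (-1331/47670)·1 + 11/21·1 = 1 ✓
b·c: (-54/1589)·(-7/6) + (-1331/47670)·25/11 + 11/21·1 = 1/2 ✓
b·c²: (-54/1589)·49/36 + (-1331/47670)·625/121 + 11/21·1 = 1/3 ✓
b·Ac: (-1331/47670)·1135/968 + 11/21·67/176 = 1/6 ✓
b·c³: (-54/1589)·(-343/216) + (-1331/47670)·15625/1331 + 11/21·1 = 1/4 ✓
b·(c∘Ac): (-1331/47670)·28375/10648 + 11/21·67/176 = 1/8 ✓
b·Ac²: (-1331/47670)·(-7945/5808) + 11/21·91/1056 = 1/12 ✓
b·A²c: 11/21·7/88 = 1/24 ✓; 4 stages ⇒ order 4.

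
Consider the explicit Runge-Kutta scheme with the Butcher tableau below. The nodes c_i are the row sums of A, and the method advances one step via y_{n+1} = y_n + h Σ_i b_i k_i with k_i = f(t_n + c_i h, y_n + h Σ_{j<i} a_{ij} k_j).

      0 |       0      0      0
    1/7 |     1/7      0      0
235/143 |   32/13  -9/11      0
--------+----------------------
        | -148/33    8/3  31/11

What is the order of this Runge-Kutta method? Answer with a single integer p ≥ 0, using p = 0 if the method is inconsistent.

b = (-148/33, 8/3, 31/11)
c = (0, 1/7, 235/143)
Ac = (0, 0, -9/77)
Σ b_i: (-148/33)·1 + 8/3·1 + 31/11·1 = 1 ✓
b·c: 8/3·1/7 + 31/11·235/143 = 165569/33033 ≠ 1/2 ⇒ order 1.

1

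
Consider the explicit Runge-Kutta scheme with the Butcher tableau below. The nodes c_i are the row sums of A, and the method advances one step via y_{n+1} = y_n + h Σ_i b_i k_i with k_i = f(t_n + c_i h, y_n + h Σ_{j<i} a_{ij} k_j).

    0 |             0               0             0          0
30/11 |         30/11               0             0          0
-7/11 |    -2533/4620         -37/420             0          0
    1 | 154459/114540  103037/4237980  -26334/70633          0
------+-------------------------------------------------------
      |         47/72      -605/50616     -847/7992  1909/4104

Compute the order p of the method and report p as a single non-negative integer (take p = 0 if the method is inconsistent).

4

b = (47/72, -605/50616, -847/7992, 1909/4104)
c = (0, 30/11, -7/11, 1)
Ac = (0, 0, -37/154, 1159/3818)
Σ b_i: 47/72·1 + (-605/50616)·1 + (-847/7992)·1 + 1909/4104·1 = 1 ✓
b·c: (-605/50616)·30/11 + (-847/7992)·(-7/11) + 1909/4104·1 = 1/2 ✓
b·c²: (-605/50616)·900/121 + (-847/7992)·49/121 + 1909/4104·1 = 1/3 ✓
b·Ac: (-847/7992)·(-37/154) + 1909/4104·1159/3818 = 1/6 ✓
b·c³: (-605/50616)·27000/1331 + (-847/7992)·(-343/1331) + 1909/4104·1 = 1/4 ✓
b·(c∘Ac): (-847/7992)·37/242 + 1909/4104·1159/3818 = 1/8 ✓
b·Ac²: (-847/7992)·(-555/847) + 1909/4104·57/1909 = 1/12 ✓
b·A²c: 1909/4104·171/1909 = 1/24 ✓; 4 stages ⇒ order 4.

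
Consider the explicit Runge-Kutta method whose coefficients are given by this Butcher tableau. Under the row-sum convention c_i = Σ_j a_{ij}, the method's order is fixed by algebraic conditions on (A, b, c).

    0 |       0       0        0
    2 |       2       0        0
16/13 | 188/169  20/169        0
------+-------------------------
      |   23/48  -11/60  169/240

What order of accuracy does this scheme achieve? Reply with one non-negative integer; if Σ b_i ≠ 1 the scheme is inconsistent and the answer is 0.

b = (23/48, -11/60, 169/240)
c = (0, 2, 16/13)
Ac = (0, 0, 40/169)
Σ b_i: 23/48·1 + (-11/60)·1 + 169/240·1 = 1 ✓
b·c: (-11/60)·2 + 169/240·16/13 = 1/2 ✓
b·c²: (-11/60)·4 + 169/240·256/169 = 1/3 ✓
b·Ac: 169/240·40/169 = 1/6 ✓; 3 stages ⇒ order 3.

3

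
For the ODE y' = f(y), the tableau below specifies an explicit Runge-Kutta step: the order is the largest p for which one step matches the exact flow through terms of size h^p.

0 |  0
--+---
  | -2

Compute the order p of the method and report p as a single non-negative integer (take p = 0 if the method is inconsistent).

b = (-2)
c = (0)
Σ b_i: (-2)·1 = -2 ≠ 1 ⇒ order 0.

0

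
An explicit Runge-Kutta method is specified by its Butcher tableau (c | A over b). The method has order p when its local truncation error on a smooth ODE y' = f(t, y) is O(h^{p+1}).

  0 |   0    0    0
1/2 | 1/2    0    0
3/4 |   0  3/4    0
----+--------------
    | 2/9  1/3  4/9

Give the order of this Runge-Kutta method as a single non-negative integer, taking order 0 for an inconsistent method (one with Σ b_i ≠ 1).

3

b = (2/9, 1/3, 4/9)
c = (0, 1/2, 3/4)
Ac = (0, 0, 3/8)
Σ b_i: 2/9·1 + 1/3·1 + 4/9·1 = 1 ✓
b·c: 1/3·1/2 + 4/9·3/4 = 1/2 ✓
b·c²: 1/3·1/4 + 4/9·9/16 = 1/3 ✓
b·Ac: 4/9·3/8 = 1/6 ✓; 3 stages ⇒ order 3.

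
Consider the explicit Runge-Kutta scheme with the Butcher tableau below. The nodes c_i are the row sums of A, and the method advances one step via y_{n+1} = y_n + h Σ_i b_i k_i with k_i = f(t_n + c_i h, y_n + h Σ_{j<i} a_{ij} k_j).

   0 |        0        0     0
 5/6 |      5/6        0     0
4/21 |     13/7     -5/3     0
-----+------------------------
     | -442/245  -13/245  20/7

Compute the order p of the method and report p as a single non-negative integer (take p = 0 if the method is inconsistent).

b = (-442/245, -13/245, 20/7)
c = (0, 5/6, 4/21)
Ac = (0, 0, -25/18)
Σ b_i: (-442/245)·1 + (-13/245)·1 + 20/7·1 = 1 ✓
b·c: (-13/245)·5/6 + 20/7·4/21 = 1/2 ✓
b·c²: (-13/245)·25/36 + 20/7·16/441 = 275/4116 ≠ 1/3 ⇒ order 2.
b·Ac: 20/7·(-25/18) = -250/63 ≠ 1/6

2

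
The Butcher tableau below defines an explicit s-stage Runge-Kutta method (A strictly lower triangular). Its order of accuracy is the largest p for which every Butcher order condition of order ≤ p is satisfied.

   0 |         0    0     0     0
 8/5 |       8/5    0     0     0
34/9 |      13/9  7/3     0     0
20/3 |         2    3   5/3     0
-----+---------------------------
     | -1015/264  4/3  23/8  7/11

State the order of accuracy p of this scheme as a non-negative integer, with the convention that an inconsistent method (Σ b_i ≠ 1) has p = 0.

1

b = (-1015/264, 4/3, 23/8, 7/11)
c = (0, 8/5, 34/9, 20/3)
Ac = (0, 0, 56/15, 1498/135)
Σ b_i: (-1015/264)·1 + 4/3·1 + 23/8·1 + 7/11·1 = 1 ✓
b·c: 4/3·8/5 + 23/8·34/9 + 7/11·20/3 = 34129/1980 ≠ 1/2 ⇒ order 1.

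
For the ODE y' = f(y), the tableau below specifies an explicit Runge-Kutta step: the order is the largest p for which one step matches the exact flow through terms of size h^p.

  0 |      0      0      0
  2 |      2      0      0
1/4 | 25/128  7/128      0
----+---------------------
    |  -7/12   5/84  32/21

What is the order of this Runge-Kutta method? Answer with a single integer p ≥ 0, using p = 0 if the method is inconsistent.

b = (-7/12, 5/84, 32/21)
c = (0, 2, 1/4)
Ac = (0, 0, 7/64)
Σ b_i: (-7/12)·1 + 5/84·1 + 32/21·1 = 1 ✓
b·c: 5/84·2 + 32/21·1/4 = 1/2 ✓
b·c²: 5/84·4 + 32/21·1/16 = 1/3 ✓
b·Ac: 32/21·7/64 = 1/6 ✓; 3 stages ⇒ order 3.

3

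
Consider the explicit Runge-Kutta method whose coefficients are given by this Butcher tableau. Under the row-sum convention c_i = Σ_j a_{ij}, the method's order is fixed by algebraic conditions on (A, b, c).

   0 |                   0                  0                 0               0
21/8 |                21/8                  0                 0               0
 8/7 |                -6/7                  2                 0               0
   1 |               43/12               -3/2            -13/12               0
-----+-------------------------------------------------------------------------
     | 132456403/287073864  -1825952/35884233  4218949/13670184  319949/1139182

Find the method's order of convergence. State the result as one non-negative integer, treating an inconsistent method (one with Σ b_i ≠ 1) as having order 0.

b = (132456403/287073864, -1825952/35884233, 4218949/13670184, 319949/1139182)
c = (0, 21/8, 8/7, 1)
Ac = (0, 0, 21/4, -1739/336)
Σ b_i: 132456403/287073864·1 + (-1825952/35884233)·1 + 4218949/13670184·1 + 319949/1139182·1 = 1 ✓
b·c: (-1825952/35884233)·21/8 + 4218949/13670184·8/7 + 319949/1139182·1 = 1/2 ✓
b·c²: (-1825952/35884233)·441/64 + 4218949/13670184·64/49 + 319949/1139182·1 = 1/3 ✓
b·Ac: 4218949/13670184·21/4 + 319949/1139182·(-1739/336) = 1/6 ✓
b·c³: (-1825952/35884233)·9261/512 + 4218949/13670184·512/343 + 319949/1139182·1 = -34228451/191382576 ≠ 1/4 ⇒ order 3.
b·(c∘Ac): 4218949/13670184·6 + 319949/1139182·(-1739/336) = 21770303/54680736 ≠ 1/8
b·Ac²: 4218949/13670184·441/32 + 319949/1139182·(-221105/18816) = 182365583/191382576 ≠ 1/12
b·A²c: 319949/1139182·(-91/16) = -29115359/18226912 ≠ 1/24

3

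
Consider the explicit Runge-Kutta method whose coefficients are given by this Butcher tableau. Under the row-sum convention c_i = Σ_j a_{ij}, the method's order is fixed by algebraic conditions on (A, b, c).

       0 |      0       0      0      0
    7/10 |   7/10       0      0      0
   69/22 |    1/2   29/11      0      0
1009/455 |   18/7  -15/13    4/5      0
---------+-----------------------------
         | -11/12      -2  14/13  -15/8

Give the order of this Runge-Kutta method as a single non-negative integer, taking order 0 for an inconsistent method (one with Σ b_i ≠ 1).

0

b = (-11/12, -2, 14/13, -15/8)
c = (0, 7/10, 69/22, 1009/455)
Ac = (0, 0, 203/110, 2433/1430)
Σ b_i: (-11/12)·1 + (-2)·1 + 14/13·1 + (-15/8)·1 = -1159/312 ≠ 1 ⇒ order 0.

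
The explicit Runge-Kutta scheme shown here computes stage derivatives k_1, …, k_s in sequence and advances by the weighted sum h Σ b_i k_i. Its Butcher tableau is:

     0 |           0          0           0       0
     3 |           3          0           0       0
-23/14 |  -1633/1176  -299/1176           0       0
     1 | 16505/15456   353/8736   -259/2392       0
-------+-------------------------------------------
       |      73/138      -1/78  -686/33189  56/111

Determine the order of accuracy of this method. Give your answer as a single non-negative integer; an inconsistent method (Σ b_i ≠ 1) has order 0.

b = (73/138, -1/78, -686/33189, 56/111)
c = (0, 3, -23/14, 1)
Ac = (0, 0, -299/392, 67/224)
Σ b_i: 73/138·1 + (-1/78)·1 + (-686/33189)·1 + 56/111·1 = 1 ✓
b·c: (-1/78)·3 + (-686/33189)·(-23/14) + 56/111·1 = 1/2 ✓
b·c²: (-1/78)·9 + (-686/33189)·529/196 + 56/111·1 = 1/3 ✓
b·Ac: (-686/33189)·(-299/392) + 56/111·67/224 = 1/6 ✓
b·c³: (-1/78)·27 + (-686/33189)·(-12167/2744) + 56/111·1 = 1/4 ✓
b·(c∘Ac): (-686/33189)·6877/5488 + 56/111·67/224 = 1/8 ✓
b·Ac²: (-686/33189)·(-897/392) + 56/111·1/14 = 1/12 ✓
b·A²c: 56/111·37/448 = 1/24 ✓; 4 stages ⇒ order 4.

4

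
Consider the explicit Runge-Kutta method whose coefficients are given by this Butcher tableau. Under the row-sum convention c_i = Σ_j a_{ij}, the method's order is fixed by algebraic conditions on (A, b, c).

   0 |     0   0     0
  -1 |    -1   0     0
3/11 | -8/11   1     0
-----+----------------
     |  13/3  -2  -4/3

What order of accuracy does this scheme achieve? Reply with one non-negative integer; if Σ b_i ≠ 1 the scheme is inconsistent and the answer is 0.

1

b = (13/3, -2, -4/3)
c = (0, -1, 3/11)
Ac = (0, 0, -1)
Σ b_i: 13/3·1 + (-2)·1 + (-4/3)·1 = 1 ✓
b·c: (-2)·(-1) + (-4/3)·3/11 = 18/11 ≠ 1/2 ⇒ order 1.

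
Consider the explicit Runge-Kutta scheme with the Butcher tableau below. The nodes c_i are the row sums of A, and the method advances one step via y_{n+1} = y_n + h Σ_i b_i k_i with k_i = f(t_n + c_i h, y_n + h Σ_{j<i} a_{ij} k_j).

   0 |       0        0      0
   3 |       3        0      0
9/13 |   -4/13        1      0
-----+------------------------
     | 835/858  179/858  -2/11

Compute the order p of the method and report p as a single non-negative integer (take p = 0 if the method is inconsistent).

2

b = (835/858, 179/858, -2/11)
c = (0, 3, 9/13)
Ac = (0, 0, 3)
Σ b_i: 835/858·1 + 179/858·1 + (-2/11)·1 = 1 ✓
b·c: 179/858·3 + (-2/11)·9/13 = 1/2 ✓
b·c²: 179/858·9 + (-2/11)·81/169 = 6657/3718 ≠ 1/3 ⇒ order 2.
b·Ac: (-2/11)·3 = -6/11 ≠ 1/6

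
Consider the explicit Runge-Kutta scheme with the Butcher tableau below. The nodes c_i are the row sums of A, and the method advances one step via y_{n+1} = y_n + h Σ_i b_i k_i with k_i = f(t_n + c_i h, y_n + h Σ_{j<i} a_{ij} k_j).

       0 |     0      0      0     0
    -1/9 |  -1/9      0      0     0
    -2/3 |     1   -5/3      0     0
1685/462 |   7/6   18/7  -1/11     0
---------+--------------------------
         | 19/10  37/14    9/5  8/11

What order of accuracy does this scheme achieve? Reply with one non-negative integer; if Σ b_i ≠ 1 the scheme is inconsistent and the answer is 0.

0

b = (19/10, 37/14, 9/5, 8/11)
c = (0, -1/9, -2/3, 1685/462)
Ac = (0, 0, 5/27, -52/231)
Σ b_i: 19/10·1 + 37/14·1 + 9/5·1 + 8/11·1 = 2722/385 ≠ 1 ⇒ order 0.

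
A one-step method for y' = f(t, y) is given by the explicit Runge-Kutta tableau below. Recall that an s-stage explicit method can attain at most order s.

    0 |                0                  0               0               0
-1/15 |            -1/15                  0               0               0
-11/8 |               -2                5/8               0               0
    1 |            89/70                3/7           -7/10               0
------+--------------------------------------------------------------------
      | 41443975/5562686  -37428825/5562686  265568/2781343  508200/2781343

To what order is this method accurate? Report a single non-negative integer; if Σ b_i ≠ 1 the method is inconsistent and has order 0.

b = (41443975/5562686, -37428825/5562686, 265568/2781343, 508200/2781343)
c = (0, -1/15, -11/8, 1)
Ac = (0, 0, -1/24, 523/560)
Σ b_i: 41443975/5562686·1 + (-37428825/5562686)·1 + 265568/2781343·1 + 508200/2781343·1 = 1 ✓
b·c: (-37428825/5562686)·(-1/15) + 265568/2781343·(-11/8) + 508200/2781343·1 = 1/2 ✓
b·c²: (-37428825/5562686)·1/225 + 265568/2781343·121/64 + 508200/2781343·1 = 1/3 ✓
b·Ac: 265568/2781343·(-1/24) + 508200/2781343·523/560 = 1/6 ✓
b·c³: (-37428825/5562686)·(-1/3375) + 265568/2781343·(-1331/512) + 508200/2781343·1 = -127172197/2002566960 ≠ 1/4 ⇒ order 3.
b·(c∘Ac): 265568/2781343·11/192 + 508200/2781343·523/560 = 1469512/8344029 ≠ 1/8
b·Ac²: 265568/2781343·1/360 + 508200/2781343·(-88807/67200) = -483022979/2002566960 ≠ 1/12
b·A²c: 508200/2781343·7/240 = 29645/5562686 ≠ 1/24

3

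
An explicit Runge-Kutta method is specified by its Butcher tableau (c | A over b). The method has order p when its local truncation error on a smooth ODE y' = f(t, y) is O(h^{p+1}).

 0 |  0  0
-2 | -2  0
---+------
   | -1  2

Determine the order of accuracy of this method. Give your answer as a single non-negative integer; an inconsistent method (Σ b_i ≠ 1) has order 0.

b = (-1, 2)
c = (0, -2)
Σ b_i: (-1)·1 + 2·1 = 1 ✓
b·c: 2·(-2) = -4 ≠ 1/2 ⇒ order 1.

1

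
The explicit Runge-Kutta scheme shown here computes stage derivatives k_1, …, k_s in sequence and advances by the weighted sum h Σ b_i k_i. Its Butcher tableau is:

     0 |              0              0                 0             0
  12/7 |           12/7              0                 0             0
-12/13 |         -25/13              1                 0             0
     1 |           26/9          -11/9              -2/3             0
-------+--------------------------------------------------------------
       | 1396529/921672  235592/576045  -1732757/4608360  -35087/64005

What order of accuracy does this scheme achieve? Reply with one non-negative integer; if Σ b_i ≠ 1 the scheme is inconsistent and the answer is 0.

3

b = (1396529/921672, 235592/576045, -1732757/4608360, -35087/64005)
c = (0, 12/7, -12/13, 1)
Ac = (0, 0, 12/7, -404/273)
Σ b_i: 1396529/921672·1 + 235592/576045·1 + (-1732757/4608360)·1 + (-35087/64005)·1 = 1 ✓
b·c: 235592/576045·12/7 + (-1732757/4608360)·(-12/13) + (-35087/64005)·1 = 1/2 ✓
b·c²: 235592/576045·144/49 + (-1732757/4608360)·144/169 + (-35087/64005)·1 = 1/3 ✓
b·Ac: (-1732757/4608360)·12/7 + (-35087/64005)·(-404/273) = 1/6 ✓
b·c³: 235592/576045·1728/343 + (-1732757/4608360)·(-1728/2197) + (-35087/64005)·1 = 2106071/1164891 ≠ 1/4 ⇒ order 3.
b·(c∘Ac): (-1732757/4608360)·(-144/91) + (-35087/64005)·(-404/273) = 378026/268821 ≠ 1/8
b·Ac²: (-1732757/4608360)·144/49 + (-35087/64005)·(-34448/8281) = 65202/55471 ≠ 1/12
b·A²c: (-35087/64005)·(-8/7) = 280696/448035 ≠ 1/24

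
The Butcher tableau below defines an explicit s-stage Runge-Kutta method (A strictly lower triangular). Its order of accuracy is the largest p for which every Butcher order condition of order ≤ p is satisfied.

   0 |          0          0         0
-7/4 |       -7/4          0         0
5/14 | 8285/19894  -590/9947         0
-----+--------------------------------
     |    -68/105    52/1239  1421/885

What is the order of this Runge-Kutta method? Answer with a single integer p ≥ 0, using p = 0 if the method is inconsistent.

b = (-68/105, 52/1239, 1421/885)
c = (0, -7/4, 5/14)
Ac = (0, 0, 295/2842)
Σ b_i: (-68/105)·1 + 52/1239·1 + 1421/885·1 = 1 ✓
b·c: 52/1239·(-7/4) + 1421/885·5/14 = 1/2 ✓
b·c²: 52/1239·49/16 + 1421/885·25/196 = 1/3 ✓
b·Ac: 1421/885·295/2842 = 1/6 ✓; 3 stages ⇒ order 3.

3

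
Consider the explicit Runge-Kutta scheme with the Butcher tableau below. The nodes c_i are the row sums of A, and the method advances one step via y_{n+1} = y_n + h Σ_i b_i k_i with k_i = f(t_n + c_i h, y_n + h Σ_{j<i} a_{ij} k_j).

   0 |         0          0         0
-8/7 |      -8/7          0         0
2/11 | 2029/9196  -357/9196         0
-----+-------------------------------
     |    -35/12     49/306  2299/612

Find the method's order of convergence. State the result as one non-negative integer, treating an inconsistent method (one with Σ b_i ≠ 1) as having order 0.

b = (-35/12, 49/306, 2299/612)
c = (0, -8/7, 2/11)
Ac = (0, 0, 102/2299)
Σ b_i: (-35/12)·1 + 49/306·1 + 2299/612·1 = 1 ✓
b·c: 49/306·(-8/7) + 2299/612·2/11 = 1/2 ✓
b·c²: 49/306·64/49 + 2299/612·4/121 = 1/3 ✓
b·Ac: 2299/612·102/2299 = 1/6 ✓; 3 stages ⇒ order 3.

3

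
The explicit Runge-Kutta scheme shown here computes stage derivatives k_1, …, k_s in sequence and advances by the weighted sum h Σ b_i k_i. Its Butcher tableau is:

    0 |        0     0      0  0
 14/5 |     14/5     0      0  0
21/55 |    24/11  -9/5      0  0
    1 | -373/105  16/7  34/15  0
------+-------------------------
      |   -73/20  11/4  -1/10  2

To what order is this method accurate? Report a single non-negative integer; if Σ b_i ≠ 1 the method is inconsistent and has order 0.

b = (-73/20, 11/4, -1/10, 2)
c = (0, 14/5, 21/55, 1)
Ac = (0, 0, -126/25, 1998/275)
Σ b_i: (-73/20)·1 + 11/4·1 + (-1/10)·1 + 2·1 = 1 ✓
b·c: 11/4·14/5 + (-1/10)·21/55 + 2·1 = 2657/275 ≠ 1/2 ⇒ order 1.

1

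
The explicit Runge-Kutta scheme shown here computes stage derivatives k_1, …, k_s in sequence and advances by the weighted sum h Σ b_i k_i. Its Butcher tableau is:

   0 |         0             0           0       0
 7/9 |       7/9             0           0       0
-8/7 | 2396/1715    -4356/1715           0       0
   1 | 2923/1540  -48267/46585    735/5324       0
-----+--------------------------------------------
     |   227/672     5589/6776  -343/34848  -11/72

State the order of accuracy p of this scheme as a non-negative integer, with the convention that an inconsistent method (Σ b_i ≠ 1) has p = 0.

4

b = (227/672, 5589/6776, -343/34848, -11/72)
c = (0, 7/9, -8/7, 1)
Ac = (0, 0, -484/245, -53/55)
Σ b_i: 227/672·1 + 5589/6776·1 + (-343/34848)·1 + (-11/72)·1 = 1 ✓
b·c: 5589/6776·7/9 + (-343/34848)·(-8/7) + (-11/72)·1 = 1/2 ✓
b·c²: 5589/6776·49/81 + (-343/34848)·64/49 + (-11/72)·1 = 1/3 ✓
b·Ac: (-343/34848)·(-484/245) + (-11/72)·(-53/55) = 1/6 ✓
b·c³: 5589/6776·343/729 + (-343/34848)·(-512/343) + (-11/72)·1 = 1/4 ✓
b·(c∘Ac): (-343/34848)·3872/1715 + (-11/72)·(-53/55) = 1/8 ✓
b·Ac²: (-343/34848)·(-484/315) + (-11/72)·(-221/495) = 1/12 ✓
b·A²c: (-11/72)·(-3/11) = 1/24 ✓; 4 stages ⇒ order 4.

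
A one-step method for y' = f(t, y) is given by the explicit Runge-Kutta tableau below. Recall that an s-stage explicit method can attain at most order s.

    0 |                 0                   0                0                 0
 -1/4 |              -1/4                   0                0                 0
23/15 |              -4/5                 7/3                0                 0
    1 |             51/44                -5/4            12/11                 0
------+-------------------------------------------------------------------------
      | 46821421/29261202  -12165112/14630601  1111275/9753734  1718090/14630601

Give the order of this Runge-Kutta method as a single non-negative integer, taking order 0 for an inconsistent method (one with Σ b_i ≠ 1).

b = (46821421/29261202, -12165112/14630601, 1111275/9753734, 1718090/14630601)
c = (0, -1/4, 23/15, 1)
Ac = (0, 0, -7/12, 1747/880)
Σ b_i: 46821421/29261202·1 + (-12165112/14630601)·1 + 1111275/9753734·1 + 1718090/14630601·1 = 1 ✓
b·c: (-12165112/14630601)·(-1/4) + 1111275/9753734·23/15 + 1718090/14630601·1 = 1/2 ✓
b·c²: (-12165112/14630601)·1/16 + 1111275/9753734·529/225 + 1718090/14630601·1 = 1/3 ✓
b·Ac: 1111275/9753734·(-7/12) + 1718090/14630601·1747/880 = 1/6 ✓
b·c³: (-12165112/14630601)·(-1/64) + 1111275/9753734·12167/3375 + 1718090/14630601·1 = 316698047/585224040 ≠ 1/4 ⇒ order 3.
b·(c∘Ac): 1111275/9753734·(-161/180) + 1718090/14630601·1747/880 = 3839677/29261202 ≠ 1/8
b·Ac²: 1111275/9753734·7/48 + 1718090/14630601·131299/52800 = 541860739/1755672120 ≠ 1/12
b·A²c: 1718090/14630601·(-7/11) = -1093330/14630601 ≠ 1/24

3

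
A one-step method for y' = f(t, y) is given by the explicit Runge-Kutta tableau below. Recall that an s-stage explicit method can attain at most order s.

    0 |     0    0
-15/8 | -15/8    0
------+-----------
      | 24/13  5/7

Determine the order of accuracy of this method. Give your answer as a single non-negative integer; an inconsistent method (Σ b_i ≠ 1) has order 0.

0

b = (24/13, 5/7)
c = (0, -15/8)
Σ b_i: 24/13·1 + 5/7·1 = 233/91 ≠ 1 ⇒ order 0.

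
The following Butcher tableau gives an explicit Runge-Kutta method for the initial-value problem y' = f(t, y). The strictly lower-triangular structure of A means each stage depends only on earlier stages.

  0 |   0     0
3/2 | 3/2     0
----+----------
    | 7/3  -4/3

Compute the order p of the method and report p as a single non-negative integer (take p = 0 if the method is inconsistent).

b = (7/3, -4/3)
c = (0, 3/2)
Σ b_i: 7/3·1 + (-4/3)·1 = 1 ✓
b·c: (-4/3)·3/2 = -2 ≠ 1/2 ⇒ order 1.

1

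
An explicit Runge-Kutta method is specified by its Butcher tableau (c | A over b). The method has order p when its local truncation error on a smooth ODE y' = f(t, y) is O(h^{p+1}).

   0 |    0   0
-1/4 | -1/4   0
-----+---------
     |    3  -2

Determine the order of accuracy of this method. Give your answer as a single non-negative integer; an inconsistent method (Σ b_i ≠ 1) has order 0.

2

b = (3, -2)
c = (0, -1/4)
Σ b_i: 3·1 + (-2)·1 = 1 ✓
b·c: (-2)·(-1/4) = 1/2 ✓; 2 stages ⇒ order 2.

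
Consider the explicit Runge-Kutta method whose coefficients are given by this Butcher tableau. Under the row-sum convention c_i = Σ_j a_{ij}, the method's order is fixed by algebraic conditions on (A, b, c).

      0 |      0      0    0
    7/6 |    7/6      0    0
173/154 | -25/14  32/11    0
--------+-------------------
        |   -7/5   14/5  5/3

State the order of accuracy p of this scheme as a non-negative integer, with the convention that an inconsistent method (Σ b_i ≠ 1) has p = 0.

0

b = (-7/5, 14/5, 5/3)
c = (0, 7/6, 173/154)
Ac = (0, 0, 112/33)
Σ b_i: (-7/5)·1 + 14/5·1 + 5/3·1 = 46/15 ≠ 1 ⇒ order 0.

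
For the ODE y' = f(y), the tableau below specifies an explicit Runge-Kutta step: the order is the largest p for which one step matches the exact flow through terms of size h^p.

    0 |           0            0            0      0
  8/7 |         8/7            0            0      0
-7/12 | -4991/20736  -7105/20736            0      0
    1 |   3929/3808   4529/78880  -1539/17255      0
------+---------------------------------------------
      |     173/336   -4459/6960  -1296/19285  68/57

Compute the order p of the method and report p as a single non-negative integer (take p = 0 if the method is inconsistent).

4

b = (173/336, -4459/6960, -1296/19285, 68/57)
c = (0, 8/7, -7/12, 1)
Ac = (0, 0, -1015/2592, 2/17)
Σ b_i: 173/336·1 + (-4459/6960)·1 + (-1296/19285)·1 + 68/57·1 = 1 ✓
b·c: (-4459/6960)·8/7 + (-1296/19285)·(-7/12) + 68/57·1 = 1/2 ✓
b·c²: (-4459/6960)·64/49 + (-1296/19285)·49/144 + 68/57·1 = 1/3 ✓
b·Ac: (-1296/19285)·(-1015/2592) + 68/57·2/17 = 1/6 ✓
b·c³: (-4459/6960)·512/343 + (-1296/19285)·(-343/1728) + 68/57·1 = 1/4 ✓
b·(c∘Ac): (-1296/19285)·7105/31104 + 68/57·2/17 = 1/8 ✓
b·Ac²: (-1296/19285)·(-145/324) + 68/57·5/112 = 1/12 ✓
b·A²c: 68/57·19/544 = 1/24 ✓; 4 stages ⇒ order 4.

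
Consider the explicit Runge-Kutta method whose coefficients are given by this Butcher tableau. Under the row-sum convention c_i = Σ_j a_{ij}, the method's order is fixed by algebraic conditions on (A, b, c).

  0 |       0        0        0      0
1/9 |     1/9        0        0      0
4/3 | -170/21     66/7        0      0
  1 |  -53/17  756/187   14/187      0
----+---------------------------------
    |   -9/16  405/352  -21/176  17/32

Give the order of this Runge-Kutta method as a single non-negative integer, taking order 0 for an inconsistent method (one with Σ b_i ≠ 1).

b = (-9/16, 405/352, -21/176, 17/32)
c = (0, 1/9, 4/3, 1)
Ac = (0, 0, 22/21, 28/51)
Σ b_i: (-9/16)·1 + 405/352·1 + (-21/176)·1 + 17/32·1 = 1 ✓
b·c: 405/352·1/9 + (-21/176)·4/3 + 17/32·1 = 1/2 ✓
b·c²: 405/352·1/81 + (-21/176)·16/9 + 17/32·1 = 1/3 ✓
b·Ac: (-21/176)·22/21 + 17/32·28/51 = 1/6 ✓
b·c³: 405/352·1/729 + (-21/176)·64/27 + 17/32·1 = 1/4 ✓
b·(c∘Ac): (-21/176)·88/63 + 17/32·28/51 = 1/8 ✓
b·Ac²: (-21/176)·22/189 + 17/32·28/153 = 1/12 ✓
b·A²c: 17/32·4/51 = 1/24 ✓; 4 stages ⇒ order 4.

4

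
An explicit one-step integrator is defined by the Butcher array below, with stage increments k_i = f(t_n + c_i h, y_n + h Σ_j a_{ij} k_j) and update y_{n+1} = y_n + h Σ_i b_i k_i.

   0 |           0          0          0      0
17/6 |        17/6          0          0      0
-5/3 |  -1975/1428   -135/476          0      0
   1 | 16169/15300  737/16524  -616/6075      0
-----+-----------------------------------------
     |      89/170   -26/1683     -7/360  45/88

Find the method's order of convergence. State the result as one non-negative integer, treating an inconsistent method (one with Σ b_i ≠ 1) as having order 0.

4

b = (89/170, -26/1683, -7/360, 45/88)
c = (0, 17/6, -5/3, 1)
Ac = (0, 0, -45/56, 319/1080)
Σ b_i: 89/170·1 + (-26/1683)·1 + (-7/360)·1 + 45/88·1 = 1 ✓
b·c: (-26/1683)·17/6 + (-7/360)·(-5/3) + 45/88·1 = 1/2 ✓
b·c²: (-26/1683)·289/36 + (-7/360)·25/9 + 45/88·1 = 1/3 ✓
b·Ac: (-7/360)·(-45/56) + 45/88·319/1080 = 1/6 ✓
b·c³: (-26/1683)·4913/216 + (-7/360)·(-125/27) + 45/88·1 = 1/4 ✓
b·(c∘Ac): (-7/360)·75/56 + 45/88·319/1080 = 1/8 ✓
b·Ac²: (-7/360)·(-255/112) + 45/88·11/144 = 1/12 ✓
b·A²c: 45/88·11/135 = 1/24 ✓; 4 stages ⇒ order 4.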